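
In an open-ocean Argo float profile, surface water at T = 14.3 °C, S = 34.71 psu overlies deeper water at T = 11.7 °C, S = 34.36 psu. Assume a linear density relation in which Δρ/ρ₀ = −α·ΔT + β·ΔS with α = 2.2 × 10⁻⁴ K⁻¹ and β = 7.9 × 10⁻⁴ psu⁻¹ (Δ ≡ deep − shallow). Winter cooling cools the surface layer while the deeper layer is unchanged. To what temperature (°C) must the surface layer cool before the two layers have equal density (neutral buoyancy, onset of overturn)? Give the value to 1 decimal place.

Neutral buoyancy requires Δρ = 0, i.e. −α(T_deep − T_surf′) + β(S_deep − S_surf) = 0.
T_surf′ = T_deep − (β/α)·ΔS = 11.7 − (7.9 × 10⁻⁴/2.2 × 10⁻⁴)·(-0.35) = 12.957 °C.
Cooling required: 14.3 − (12.957) = 1.343 °C.

13.0 °C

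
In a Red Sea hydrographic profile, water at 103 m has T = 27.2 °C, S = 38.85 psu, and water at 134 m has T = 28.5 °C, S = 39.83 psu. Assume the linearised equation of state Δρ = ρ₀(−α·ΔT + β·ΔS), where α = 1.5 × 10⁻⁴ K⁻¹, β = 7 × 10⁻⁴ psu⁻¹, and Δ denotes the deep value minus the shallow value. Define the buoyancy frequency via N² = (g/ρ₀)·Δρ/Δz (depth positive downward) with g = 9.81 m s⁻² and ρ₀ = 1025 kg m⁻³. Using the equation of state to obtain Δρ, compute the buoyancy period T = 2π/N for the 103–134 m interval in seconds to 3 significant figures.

ΔT = +1.3 K, ΔS = +0.98 psu (deep − shallow).
Δρ/ρ₀ = −αΔT + βΔS = -1.95 × 10⁻⁴ + 6.86 × 10⁻⁴ = 4.91 × 10⁻⁴, so Δρ ≈ 0.5033 kg m⁻³.
N² = (g/ρ₀)·Δρ/Δz = g·(Δρ/ρ₀)/Δz = 9.81 × 4.91 × 10⁻⁴ / 31 = 1.5538 × 10⁻⁴ s⁻².
N = √(1.5538 × 10⁻⁴) = 0.012465 rad s⁻¹ → T = 2π/N = 504.07 s ≈ 504 s.

504 s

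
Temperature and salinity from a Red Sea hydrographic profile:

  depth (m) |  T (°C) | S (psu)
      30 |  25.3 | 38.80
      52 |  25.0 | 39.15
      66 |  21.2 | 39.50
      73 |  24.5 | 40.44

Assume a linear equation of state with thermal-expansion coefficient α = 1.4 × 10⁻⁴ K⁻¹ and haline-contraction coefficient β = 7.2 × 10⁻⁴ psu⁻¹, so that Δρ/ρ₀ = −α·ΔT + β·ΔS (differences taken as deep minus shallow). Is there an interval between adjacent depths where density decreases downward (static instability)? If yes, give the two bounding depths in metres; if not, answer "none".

none

Evaluate Δρ/ρ₀ = −αΔT + βΔS across each adjacent pair:
  30–52 m: −αΔT+βΔS = −(1.4 × 10⁻⁴)(-0.3)+(7.2 × 10⁻⁴)(+0.35) = 2.9 × 10⁻⁴ → stable
  52–66 m: −αΔT+βΔS = −(1.4 × 10⁻⁴)(-3.8)+(7.2 × 10⁻⁴)(+0.35) = 7.8 × 10⁻⁴ → stable
  66–73 m: −αΔT+βΔS = −(1.4 × 10⁻⁴)(+3.3)+(7.2 × 10⁻⁴)(+0.94) = 2.1 × 10⁻⁴ → stable
Every interval has Δρ > 0: the column is stably stratified throughout.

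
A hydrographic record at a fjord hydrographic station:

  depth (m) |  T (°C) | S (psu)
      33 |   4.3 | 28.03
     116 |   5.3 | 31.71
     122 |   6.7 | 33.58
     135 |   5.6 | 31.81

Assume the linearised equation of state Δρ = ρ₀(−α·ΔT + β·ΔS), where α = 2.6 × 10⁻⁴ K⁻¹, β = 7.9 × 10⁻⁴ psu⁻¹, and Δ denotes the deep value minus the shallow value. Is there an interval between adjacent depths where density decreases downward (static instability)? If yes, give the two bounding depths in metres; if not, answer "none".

Evaluate Δρ/ρ₀ = −αΔT + βΔS across each adjacent pair:
  33–116 m: −αΔT+βΔS = −(2.6 × 10⁻⁴)(+1.0)+(7.9 × 10⁻⁴)(+3.68) = 2.6 × 10⁻³ → stable
  116–122 m: −αΔT+βΔS = −(2.6 × 10⁻⁴)(+1.4)+(7.9 × 10⁻⁴)(+1.87) = 1.1 × 10⁻³ → stable
  122–135 m: −αΔT+βΔS = −(2.6 × 10⁻⁴)(-1.1)+(7.9 × 10⁻⁴)(-1.77) = -1.1 × 10⁻³ → UNSTABLE
The 122–135 m interval has Δρ < 0: lighter water underlies denser water.

122–135 m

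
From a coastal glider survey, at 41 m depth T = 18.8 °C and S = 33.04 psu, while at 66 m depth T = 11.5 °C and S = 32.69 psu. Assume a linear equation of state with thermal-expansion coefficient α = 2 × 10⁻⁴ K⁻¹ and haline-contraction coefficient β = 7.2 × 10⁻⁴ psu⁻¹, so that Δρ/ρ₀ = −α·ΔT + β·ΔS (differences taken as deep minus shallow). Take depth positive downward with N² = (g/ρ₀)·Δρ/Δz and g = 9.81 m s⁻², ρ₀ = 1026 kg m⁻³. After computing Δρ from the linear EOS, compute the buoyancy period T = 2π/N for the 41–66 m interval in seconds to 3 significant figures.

ΔT = -7.3 K, ΔS = -0.35 psu (deep − shallow).
Δρ/ρ₀ = −αΔT + βΔS = 1.46 × 10⁻³ − 2.52 × 10⁻⁴ = 1.208 × 10⁻³, so Δρ ≈ 1.239 kg m⁻³.
N² = (g/ρ₀)·Δρ/Δz = g·(Δρ/ρ₀)/Δz = 9.81 × 1.208 × 10⁻³ / 25 = 4.7402 × 10⁻⁴ s⁻².
N = √(4.7402 × 10⁻⁴) = 0.021772 rad s⁻¹ → T = 2π/N = 288.59 s ≈ 289 s.

289 s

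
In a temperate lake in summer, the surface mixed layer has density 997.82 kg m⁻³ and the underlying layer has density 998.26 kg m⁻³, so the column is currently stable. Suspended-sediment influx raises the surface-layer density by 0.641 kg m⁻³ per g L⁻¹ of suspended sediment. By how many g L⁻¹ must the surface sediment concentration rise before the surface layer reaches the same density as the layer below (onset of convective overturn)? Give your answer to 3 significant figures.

0.686 g L⁻¹

Density deficit of the surface layer: 998.26 − 997.82 = 0.44 kg m⁻³.
Required change = 0.44 / 0.641 = 0.686 g L⁻¹.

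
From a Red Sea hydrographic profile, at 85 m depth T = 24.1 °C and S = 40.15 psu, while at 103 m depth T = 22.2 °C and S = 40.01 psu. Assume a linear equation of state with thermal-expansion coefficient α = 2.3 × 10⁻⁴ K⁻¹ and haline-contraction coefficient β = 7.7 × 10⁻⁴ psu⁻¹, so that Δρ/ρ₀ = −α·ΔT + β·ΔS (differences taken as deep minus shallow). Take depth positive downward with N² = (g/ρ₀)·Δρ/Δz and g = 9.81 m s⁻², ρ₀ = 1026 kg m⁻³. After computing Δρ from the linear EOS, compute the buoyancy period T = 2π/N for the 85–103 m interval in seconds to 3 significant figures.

469 s

ΔT = -1.9 K, ΔS = -0.14 psu (deep − shallow).
Δρ/ρ₀ = −αΔT + βΔS = 4.37 × 10⁻⁴ − 1.078 × 10⁻⁴ = 3.292 × 10⁻⁴, so Δρ ≈ 0.3378 kg m⁻³.
N² = (g/ρ₀)·Δρ/Δz = g·(Δρ/ρ₀)/Δz = 9.81 × 3.292 × 10⁻⁴ / 18 = 1.7941 × 10⁻⁴ s⁻².
N = √(1.7941 × 10⁻⁴) = 0.013394 rad s⁻¹ → T = 2π/N = 469.10 s ≈ 469 s.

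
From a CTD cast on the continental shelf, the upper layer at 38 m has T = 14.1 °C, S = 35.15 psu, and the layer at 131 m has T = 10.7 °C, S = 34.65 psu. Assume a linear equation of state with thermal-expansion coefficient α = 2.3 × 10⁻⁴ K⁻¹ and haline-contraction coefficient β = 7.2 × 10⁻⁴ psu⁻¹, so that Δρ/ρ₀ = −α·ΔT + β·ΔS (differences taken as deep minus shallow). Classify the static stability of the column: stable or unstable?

ΔT = 10.7 − 14.1 = -3.4 K and ΔS = 34.65 − 35.15 = -0.50 psu (deep − shallow).
−αΔT = 7.82 × 10⁻⁴; βΔS = -3.60 × 10⁻⁴; sum Δρ/ρ₀ = 4.22 × 10⁻⁴.
Δρ/ρ₀ > 0, so Δρ > 0: deeper water is denser → statically stable.

stable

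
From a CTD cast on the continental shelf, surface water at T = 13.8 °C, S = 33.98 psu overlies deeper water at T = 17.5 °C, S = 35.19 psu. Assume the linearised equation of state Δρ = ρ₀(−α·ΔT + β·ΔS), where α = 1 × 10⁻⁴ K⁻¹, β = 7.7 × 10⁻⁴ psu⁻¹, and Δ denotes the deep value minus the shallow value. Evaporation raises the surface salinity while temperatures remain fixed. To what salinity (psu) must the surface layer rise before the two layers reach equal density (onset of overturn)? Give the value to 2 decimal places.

34.71 psu

Neutral buoyancy requires −α(T_deep − T_surf) + β(S_deep − S_surf′) = 0.
S_surf′ = S_deep − (α/β)·ΔT = 35.19 − (1 × 10⁻⁴/7.7 × 10⁻⁴)·(+3.7) = 34.7095 psu.
Increase required: 34.7095 − 33.98 = 0.7295 psu.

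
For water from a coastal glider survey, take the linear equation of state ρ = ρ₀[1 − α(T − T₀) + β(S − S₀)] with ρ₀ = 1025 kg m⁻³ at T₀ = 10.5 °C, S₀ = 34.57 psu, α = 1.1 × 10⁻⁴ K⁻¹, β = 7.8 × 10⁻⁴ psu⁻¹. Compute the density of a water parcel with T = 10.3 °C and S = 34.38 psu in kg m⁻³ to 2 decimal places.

T − T₀ = -0.2 K, S − S₀ = -0.19 psu.
Bracket = 1 − α·(-0.2) + β·(-0.19) = 1 + (-1.262 × 10⁻⁴) = 0.9998738.
ρ = 1025 × 0.9998738 = 1024.87 kg m⁻³.

1024.87 kg m⁻³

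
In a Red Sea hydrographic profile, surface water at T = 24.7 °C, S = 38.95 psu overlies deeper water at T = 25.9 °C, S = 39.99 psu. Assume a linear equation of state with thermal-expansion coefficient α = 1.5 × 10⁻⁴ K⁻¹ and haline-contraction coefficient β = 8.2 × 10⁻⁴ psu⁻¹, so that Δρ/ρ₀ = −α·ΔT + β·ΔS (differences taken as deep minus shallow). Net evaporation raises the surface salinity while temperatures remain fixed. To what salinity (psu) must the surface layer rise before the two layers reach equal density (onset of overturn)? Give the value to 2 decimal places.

39.77 psu

Neutral buoyancy requires −α(T_deep − T_surf) + β(S_deep − S_surf′) = 0.
S_surf′ = S_deep − (α/β)·ΔT = 39.99 − (1.5 × 10⁻⁴/8.2 × 10⁻⁴)·(+1.2) = 39.7705 psu.
Increase required: 39.7705 − 38.95 = 0.8205 psu.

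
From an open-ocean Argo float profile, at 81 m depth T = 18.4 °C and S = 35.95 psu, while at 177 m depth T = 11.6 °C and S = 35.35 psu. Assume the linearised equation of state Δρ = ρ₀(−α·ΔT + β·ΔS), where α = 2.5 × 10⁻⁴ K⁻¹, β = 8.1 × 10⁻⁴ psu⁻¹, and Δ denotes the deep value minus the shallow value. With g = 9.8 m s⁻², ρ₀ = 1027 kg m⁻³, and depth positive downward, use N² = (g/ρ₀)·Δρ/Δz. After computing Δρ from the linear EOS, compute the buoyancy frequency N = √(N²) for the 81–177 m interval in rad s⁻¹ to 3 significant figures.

0.0111 rad s⁻¹

ΔT = -6.8 K, ΔS = -0.60 psu (deep − shallow).
Δρ/ρ₀ = −αΔT + βΔS = 1.70 × 10⁻³ − 4.86 × 10⁻⁴ = 1.214 × 10⁻³, so Δρ ≈ 1.247 kg m⁻³.
N² = (g/ρ₀)·Δρ/Δz = g·(Δρ/ρ₀)/Δz = 9.8 × 1.214 × 10⁻³ / 96 = 1.2393 × 10⁻⁴ s⁻².
N = √(1.2393 × 10⁻⁴) = 0.011132 rad s⁻¹ ≈ 0.0111 rad s⁻¹.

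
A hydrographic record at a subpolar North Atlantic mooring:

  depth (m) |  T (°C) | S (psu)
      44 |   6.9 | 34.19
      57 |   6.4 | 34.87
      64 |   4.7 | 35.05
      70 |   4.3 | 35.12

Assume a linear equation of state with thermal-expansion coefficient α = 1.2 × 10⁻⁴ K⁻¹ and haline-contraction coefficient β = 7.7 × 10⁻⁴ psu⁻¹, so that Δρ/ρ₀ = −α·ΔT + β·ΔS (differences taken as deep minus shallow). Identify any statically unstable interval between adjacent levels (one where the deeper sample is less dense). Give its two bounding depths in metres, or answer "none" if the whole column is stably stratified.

Evaluate Δρ/ρ₀ = −αΔT + βΔS across each adjacent pair:
  44–57 m: −αΔT+βΔS = −(1.2 × 10⁻⁴)(-0.5)+(7.7 × 10⁻⁴)(+0.68) = 5.8 × 10⁻⁴ → stable
  57–64 m: −αΔT+βΔS = −(1.2 × 10⁻⁴)(-1.7)+(7.7 × 10⁻⁴)(+0.18) = 3.4 × 10⁻⁴ → stable
  64–70 m: −αΔT+βΔS = −(1.2 × 10⁻⁴)(-0.4)+(7.7 × 10⁻⁴)(+0.07) = 1.0 × 10⁻⁴ → stable
Every interval has Δρ > 0: the column is stably stratified throughout.

none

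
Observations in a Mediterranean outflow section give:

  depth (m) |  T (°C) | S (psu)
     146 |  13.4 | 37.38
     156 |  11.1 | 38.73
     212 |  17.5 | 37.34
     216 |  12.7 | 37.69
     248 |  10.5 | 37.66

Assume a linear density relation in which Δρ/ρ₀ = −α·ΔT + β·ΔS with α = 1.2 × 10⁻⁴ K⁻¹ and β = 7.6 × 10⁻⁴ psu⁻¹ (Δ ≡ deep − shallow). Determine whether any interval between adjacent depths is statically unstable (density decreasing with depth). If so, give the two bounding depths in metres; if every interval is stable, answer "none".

Evaluate Δρ/ρ₀ = −αΔT + βΔS across each adjacent pair:
  146–156 m: −αΔT+βΔS = −(1.2 × 10⁻⁴)(-2.3)+(7.6 × 10⁻⁴)(+1.35) = 1.3 × 10⁻³ → stable
  156–212 m: −αΔT+βΔS = −(1.2 × 10⁻⁴)(+6.4)+(7.6 × 10⁻⁴)(-1.39) = -1.8 × 10⁻³ → UNSTABLE
  212–216 m: −αΔT+βΔS = −(1.2 × 10⁻⁴)(-4.8)+(7.6 × 10⁻⁴)(+0.35) = 8.4 × 10⁻⁴ → stable
  216–248 m: −αΔT+βΔS = −(1.2 × 10⁻⁴)(-2.2)+(7.6 × 10⁻⁴)(-0.03) = 2.4 × 10⁻⁴ → stable
The 156–212 m interval has Δρ < 0: lighter water underlies denser water.

156–212 m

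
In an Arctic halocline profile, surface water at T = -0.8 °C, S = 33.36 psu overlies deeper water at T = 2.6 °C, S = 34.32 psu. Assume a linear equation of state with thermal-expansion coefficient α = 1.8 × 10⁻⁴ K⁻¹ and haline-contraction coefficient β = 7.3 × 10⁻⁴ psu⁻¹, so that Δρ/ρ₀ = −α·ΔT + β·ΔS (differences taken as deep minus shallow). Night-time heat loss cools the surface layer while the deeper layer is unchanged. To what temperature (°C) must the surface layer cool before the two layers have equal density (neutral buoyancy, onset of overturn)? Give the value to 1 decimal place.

Neutral buoyancy requires Δρ = 0, i.e. −α(T_deep − T_surf′) + β(S_deep − S_surf) = 0.
T_surf′ = T_deep − (β/α)·ΔS = 2.6 − (7.3 × 10⁻⁴/1.8 × 10⁻⁴)·(+0.96) = -1.293 °C.
Cooling required: -0.8 − (-1.293) = 0.493 °C.

-1.3 °C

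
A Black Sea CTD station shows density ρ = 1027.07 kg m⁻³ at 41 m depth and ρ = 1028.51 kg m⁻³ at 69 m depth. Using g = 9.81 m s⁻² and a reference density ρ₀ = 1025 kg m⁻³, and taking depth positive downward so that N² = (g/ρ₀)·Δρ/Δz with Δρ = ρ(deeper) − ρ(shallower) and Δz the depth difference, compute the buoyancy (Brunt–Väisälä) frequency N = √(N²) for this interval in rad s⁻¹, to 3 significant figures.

0.0222 rad s⁻¹

Δρ = 1028.51 − 1027.07 = 1.44 kg m⁻³ over Δz = 69 − 41 = 28 m.
N² = (9.81/1025) × (1.44/28) = 4.9221 × 10⁻⁴ s⁻².
N = √(4.9221 × 10⁻⁴) = 0.022186 rad s⁻¹ ≈ 0.0222 rad s⁻¹.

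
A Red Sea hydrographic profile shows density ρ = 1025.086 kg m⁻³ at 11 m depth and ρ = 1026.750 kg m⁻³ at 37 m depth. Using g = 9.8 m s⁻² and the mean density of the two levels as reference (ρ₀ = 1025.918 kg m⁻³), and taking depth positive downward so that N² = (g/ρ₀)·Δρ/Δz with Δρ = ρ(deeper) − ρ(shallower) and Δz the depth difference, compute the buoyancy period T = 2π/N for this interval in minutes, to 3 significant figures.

Δρ = 1026.750 − 1025.086 = 1.664 kg m⁻³ over Δz = 37 − 11 = 26 m.
N² = (9.8/1025.918) × (1.664/26) = 6.1135 × 10⁻⁴ s⁻².
N = √(6.1135 × 10⁻⁴) = 0.024725 rad s⁻¹, so T = 2π/N = 254.12 s = 4.2353 min ≈ 4.24 min.
N² > 0, so the interval is statically stable.

4.24 min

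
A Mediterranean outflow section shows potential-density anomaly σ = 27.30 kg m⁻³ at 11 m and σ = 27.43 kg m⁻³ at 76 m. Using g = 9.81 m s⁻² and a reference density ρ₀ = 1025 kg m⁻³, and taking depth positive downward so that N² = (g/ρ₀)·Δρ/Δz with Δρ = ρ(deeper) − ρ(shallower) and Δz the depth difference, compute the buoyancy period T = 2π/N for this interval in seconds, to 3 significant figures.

1.44 × 10³ s

Δρ = 1027.43 − 1027.30 = 0.13 kg m⁻³ over Δz = 76 − 11 = 65 m.
N² = (9.81/1025) × (0.13/65) = 1.9141 × 10⁻⁵ s⁻².
N = √(1.9141 × 10⁻⁵) = 4.3750 × 10⁻³ rad s⁻¹, so T = 2π/N = 1.4362 × 10³ s ≈ 1.44 × 10³ s.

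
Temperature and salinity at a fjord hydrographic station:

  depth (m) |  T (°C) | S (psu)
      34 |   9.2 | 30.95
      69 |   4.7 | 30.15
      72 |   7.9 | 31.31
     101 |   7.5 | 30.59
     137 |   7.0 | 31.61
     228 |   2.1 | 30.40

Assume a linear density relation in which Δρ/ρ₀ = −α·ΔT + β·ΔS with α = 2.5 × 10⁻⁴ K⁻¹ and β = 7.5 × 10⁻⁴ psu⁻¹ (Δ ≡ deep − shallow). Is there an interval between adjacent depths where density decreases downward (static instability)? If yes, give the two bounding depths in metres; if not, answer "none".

72–101 m

Evaluate Δρ/ρ₀ = −αΔT + βΔS across each adjacent pair:
  34–69 m: −αΔT+βΔS = −(2.5 × 10⁻⁴)(-4.5)+(7.5 × 10⁻⁴)(-0.80) = 5.3 × 10⁻⁴ → stable
  69–72 m: −αΔT+βΔS = −(2.5 × 10⁻⁴)(+3.2)+(7.5 × 10⁻⁴)(+1.16) = 7.0 × 10⁻⁵ → stable
  72–101 m: −αΔT+βΔS = −(2.5 × 10⁻⁴)(-0.4)+(7.5 × 10⁻⁴)(-0.72) = -4.4 × 10⁻⁴ → UNSTABLE
  101–137 m: −αΔT+βΔS = −(2.5 × 10⁻⁴)(-0.5)+(7.5 × 10⁻⁴)(+1.02) = 8.9 × 10⁻⁴ → stable
  137–228 m: −αΔT+βΔS = −(2.5 × 10⁻⁴)(-4.9)+(7.5 × 10⁻⁴)(-1.21) = 3.2 × 10⁻⁴ → stable
The 72–101 m interval has Δρ < 0: lighter water underlies denser water.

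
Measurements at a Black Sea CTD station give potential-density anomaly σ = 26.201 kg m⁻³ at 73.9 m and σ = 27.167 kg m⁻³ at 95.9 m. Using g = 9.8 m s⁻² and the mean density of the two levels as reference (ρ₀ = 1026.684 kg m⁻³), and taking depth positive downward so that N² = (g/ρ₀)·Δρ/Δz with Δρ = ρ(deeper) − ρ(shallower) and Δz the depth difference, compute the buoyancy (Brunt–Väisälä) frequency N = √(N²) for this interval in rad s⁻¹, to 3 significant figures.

0.0205 rad s⁻¹

Δρ = 1027.167 − 1026.201 = 0.966 kg m⁻³ over Δz = 95.9 − 73.9 = 22 m.
N² = (9.8/1026.684) × (0.966/22) = 4.1913 × 10⁻⁴ s⁻².
N = √(4.1913 × 10⁻⁴) = 0.020473 rad s⁻¹ ≈ 0.0205 rad s⁻¹.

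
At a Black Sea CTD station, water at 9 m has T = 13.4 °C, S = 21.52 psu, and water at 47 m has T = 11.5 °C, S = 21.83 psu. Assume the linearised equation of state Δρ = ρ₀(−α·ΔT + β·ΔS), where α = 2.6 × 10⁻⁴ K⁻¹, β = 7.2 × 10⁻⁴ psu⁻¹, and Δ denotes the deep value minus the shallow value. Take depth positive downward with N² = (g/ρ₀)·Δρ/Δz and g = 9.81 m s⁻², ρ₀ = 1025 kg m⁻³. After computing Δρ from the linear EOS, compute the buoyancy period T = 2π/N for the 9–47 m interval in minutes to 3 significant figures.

ΔT = -1.9 K, ΔS = +0.31 psu (deep − shallow).
Δρ/ρ₀ = −αΔT + βΔS = 4.94 × 10⁻⁴ + 2.232 × 10⁻⁴ = 7.172 × 10⁻⁴, so Δρ ≈ 0.7351 kg m⁻³.
N² = (g/ρ₀)·Δρ/Δz = g·(Δρ/ρ₀)/Δz = 9.81 × 7.172 × 10⁻⁴ / 38 = 1.8515 × 10⁻⁴ s⁻².
N = √(1.8515 × 10⁻⁴) = 0.013607 rad s⁻¹ → T = 2π/N = 461.76 s = 7.6960 min ≈ 7.70 min.

7.70 min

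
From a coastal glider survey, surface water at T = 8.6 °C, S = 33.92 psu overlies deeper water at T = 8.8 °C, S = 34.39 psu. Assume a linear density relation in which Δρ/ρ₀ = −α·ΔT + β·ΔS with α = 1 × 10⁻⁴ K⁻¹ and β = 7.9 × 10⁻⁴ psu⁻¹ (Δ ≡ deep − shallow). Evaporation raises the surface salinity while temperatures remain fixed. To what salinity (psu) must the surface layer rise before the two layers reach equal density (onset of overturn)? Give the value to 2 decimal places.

34.36 psu

Neutral buoyancy requires −α(T_deep − T_surf) + β(S_deep − S_surf′) = 0.
S_surf′ = S_deep − (α/β)·ΔT = 34.39 − (1 × 10⁻⁴/7.9 × 10⁻⁴)·(+0.2) = 34.3647 psu.
Increase required: 34.3647 − 33.92 = 0.4447 psu.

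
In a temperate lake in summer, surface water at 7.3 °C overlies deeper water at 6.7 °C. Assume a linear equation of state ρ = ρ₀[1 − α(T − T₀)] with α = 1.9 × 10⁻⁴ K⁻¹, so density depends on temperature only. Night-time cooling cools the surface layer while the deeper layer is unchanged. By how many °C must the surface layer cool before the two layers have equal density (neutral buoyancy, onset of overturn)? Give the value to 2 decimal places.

0.60 °C

With temperature the only control, equal density requires T_surf′ = T_deep.
T_surf′ = 6.7 °C.
Cooling required: 7.3 − 6.7 = 0.60 °C.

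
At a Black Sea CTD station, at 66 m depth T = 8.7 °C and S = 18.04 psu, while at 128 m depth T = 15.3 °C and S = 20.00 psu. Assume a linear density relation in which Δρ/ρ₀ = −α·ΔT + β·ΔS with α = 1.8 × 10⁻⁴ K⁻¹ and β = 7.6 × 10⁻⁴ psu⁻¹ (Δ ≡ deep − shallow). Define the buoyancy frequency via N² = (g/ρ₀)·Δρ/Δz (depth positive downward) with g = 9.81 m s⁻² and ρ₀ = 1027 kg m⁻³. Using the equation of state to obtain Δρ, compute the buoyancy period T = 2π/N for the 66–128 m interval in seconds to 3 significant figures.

ΔT = +6.6 K, ΔS = +1.96 psu (deep − shallow).
Δρ/ρ₀ = −αΔT + βΔS = -1.188 × 10⁻³ + 1.4896 × 10⁻³ = 3.016 × 10⁻⁴, so Δρ ≈ 0.3097 kg m⁻³.
N² = (g/ρ₀)·Δρ/Δz = g·(Δρ/ρ₀)/Δz = 9.81 × 3.016 × 10⁻⁴ / 62 = 4.7721 × 10⁻⁵ s⁻².
N = √(4.7721 × 10⁻⁵) = 6.9080 × 10⁻³ rad s⁻¹ → T = 2π/N = 909.55 s ≈ 910 s.

910 s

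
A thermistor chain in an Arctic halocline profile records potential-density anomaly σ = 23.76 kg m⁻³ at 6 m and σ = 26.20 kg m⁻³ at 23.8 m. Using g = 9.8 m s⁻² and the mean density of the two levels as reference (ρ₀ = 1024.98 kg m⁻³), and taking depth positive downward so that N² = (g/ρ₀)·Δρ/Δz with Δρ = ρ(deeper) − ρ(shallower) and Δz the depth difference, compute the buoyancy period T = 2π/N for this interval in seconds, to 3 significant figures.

Δρ = 1026.20 − 1023.76 = 2.44 kg m⁻³ over Δz = 23.8 − 6 = 17.8 m.
N² = (9.8/1024.98) × (2.44/17.8) = 1.3106 × 10⁻³ s⁻².
N = √(1.3106 × 10⁻³) = 0.036202 rad s⁻¹, so T = 2π/N = 173.56 s ≈ 174 s.

174 s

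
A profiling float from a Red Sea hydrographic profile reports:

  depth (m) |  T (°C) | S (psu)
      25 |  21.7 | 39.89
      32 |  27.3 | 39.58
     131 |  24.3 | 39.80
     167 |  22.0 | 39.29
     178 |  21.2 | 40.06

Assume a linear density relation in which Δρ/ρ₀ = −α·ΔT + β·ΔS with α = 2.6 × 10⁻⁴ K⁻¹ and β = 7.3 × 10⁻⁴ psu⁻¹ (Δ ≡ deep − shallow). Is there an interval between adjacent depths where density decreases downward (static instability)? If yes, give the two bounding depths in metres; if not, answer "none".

Evaluate Δρ/ρ₀ = −αΔT + βΔS across each adjacent pair:
  25–32 m: −αΔT+βΔS = −(2.6 × 10⁻⁴)(+5.6)+(7.3 × 10⁻⁴)(-0.31) = -1.7 × 10⁻³ → UNSTABLE
  32–131 m: −αΔT+βΔS = −(2.6 × 10⁻⁴)(-3.0)+(7.3 × 10⁻⁴)(+0.22) = 9.4 × 10⁻⁴ → stable
  131–167 m: −αΔT+βΔS = −(2.6 × 10⁻⁴)(-2.3)+(7.3 × 10⁻⁴)(-0.51) = 2.3 × 10⁻⁴ → stable
  167–178 m: −αΔT+βΔS = −(2.6 × 10⁻⁴)(-0.8)+(7.3 × 10⁻⁴)(+0.77) = 7.7 × 10⁻⁴ → stable
The 25–32 m interval has Δρ < 0: lighter water underlies denser water.

25–32 m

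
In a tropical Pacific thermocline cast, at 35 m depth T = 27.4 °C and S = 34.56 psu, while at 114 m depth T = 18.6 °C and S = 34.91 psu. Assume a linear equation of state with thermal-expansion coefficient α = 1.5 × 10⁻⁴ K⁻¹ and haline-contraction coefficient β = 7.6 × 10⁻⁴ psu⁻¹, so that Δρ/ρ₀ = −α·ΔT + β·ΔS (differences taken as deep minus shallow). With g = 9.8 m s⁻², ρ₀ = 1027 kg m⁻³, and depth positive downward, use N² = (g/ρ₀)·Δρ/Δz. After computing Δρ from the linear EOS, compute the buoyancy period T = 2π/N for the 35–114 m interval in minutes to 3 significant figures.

7.47 min

ΔT = -8.8 K, ΔS = +0.35 psu (deep − shallow).
Δρ/ρ₀ = −αΔT + βΔS = 1.32 × 10⁻³ + 2.66 × 10⁻⁴ = 1.586 × 10⁻³, so Δρ ≈ 1.629 kg m⁻³.
N² = (g/ρ₀)·Δρ/Δz = g·(Δρ/ρ₀)/Δz = 9.8 × 1.586 × 10⁻³ / 79 = 1.9674 × 10⁻⁴ s⁻².
N = √(1.9674 × 10⁻⁴) = 0.014026 rad s⁻¹ → T = 2π/N = 447.97 s = 7.4662 min ≈ 7.47 min.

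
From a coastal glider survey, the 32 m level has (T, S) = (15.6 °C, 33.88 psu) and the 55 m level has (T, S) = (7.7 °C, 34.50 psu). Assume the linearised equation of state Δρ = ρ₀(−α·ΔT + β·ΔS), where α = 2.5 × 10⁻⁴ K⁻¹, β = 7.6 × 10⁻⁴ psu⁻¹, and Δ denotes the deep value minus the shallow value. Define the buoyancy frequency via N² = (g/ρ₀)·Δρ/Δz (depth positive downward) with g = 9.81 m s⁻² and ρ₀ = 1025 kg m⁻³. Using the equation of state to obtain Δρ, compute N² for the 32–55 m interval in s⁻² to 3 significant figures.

1.04 × 10⁻³ s⁻²

ΔT = -7.9 K, ΔS = +0.62 psu (deep − shallow).
Δρ/ρ₀ = −αΔT + βΔS = 1.975 × 10⁻³ + 4.712 × 10⁻⁴ = 2.4462 × 10⁻³, so Δρ ≈ 2.507 kg m⁻³.
N² = (g/ρ₀)·Δρ/Δz = g·(Δρ/ρ₀)/Δz = 9.81 × 2.4462 × 10⁻³ / 23 = 1.0434 × 10⁻³ s⁻² ≈ 1.04 × 10⁻³ s⁻².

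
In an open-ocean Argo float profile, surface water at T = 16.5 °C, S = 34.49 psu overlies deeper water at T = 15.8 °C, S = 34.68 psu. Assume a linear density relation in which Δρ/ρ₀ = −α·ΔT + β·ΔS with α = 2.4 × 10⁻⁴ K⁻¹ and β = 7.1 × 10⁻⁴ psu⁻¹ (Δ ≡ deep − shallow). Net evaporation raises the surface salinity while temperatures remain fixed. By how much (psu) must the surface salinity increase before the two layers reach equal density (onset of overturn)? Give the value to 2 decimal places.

Neutral buoyancy requires −α(T_deep − T_surf) + β(S_deep − S_surf′) = 0.
S_surf′ = S_deep − (α/β)·ΔT = 34.68 − (2.4 × 10⁻⁴/7.1 × 10⁻⁴)·(-0.7) = 34.9166 psu.
Increase required: 34.9166 − 34.49 = 0.4266 psu.

0.43 psu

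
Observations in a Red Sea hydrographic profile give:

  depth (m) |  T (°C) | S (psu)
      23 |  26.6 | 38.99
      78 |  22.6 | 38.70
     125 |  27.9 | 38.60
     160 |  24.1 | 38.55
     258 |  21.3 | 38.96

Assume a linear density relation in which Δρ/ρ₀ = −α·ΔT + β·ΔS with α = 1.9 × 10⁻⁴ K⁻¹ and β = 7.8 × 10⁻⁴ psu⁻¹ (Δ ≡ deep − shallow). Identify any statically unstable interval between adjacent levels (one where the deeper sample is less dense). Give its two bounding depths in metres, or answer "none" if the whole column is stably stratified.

Evaluate Δρ/ρ₀ = −αΔT + βΔS across each adjacent pair:
  23–78 m: −αΔT+βΔS = −(1.9 × 10⁻⁴)(-4.0)+(7.8 × 10⁻⁴)(-0.29) = 5.3 × 10⁻⁴ → stable
  78–125 m: −αΔT+βΔS = −(1.9 × 10⁻⁴)(+5.3)+(7.8 × 10⁻⁴)(-0.10) = -1.1 × 10⁻³ → UNSTABLE
  125–160 m: −αΔT+βΔS = −(1.9 × 10⁻⁴)(-3.8)+(7.8 × 10⁻⁴)(-0.05) = 6.8 × 10⁻⁴ → stable
  160–258 m: −αΔT+βΔS = −(1.9 × 10⁻⁴)(-2.8)+(7.8 × 10⁻⁴)(+0.41) = 8.5 × 10⁻⁴ → stable
The 78–125 m interval has Δρ < 0: lighter water underlies denser water.

78–125 m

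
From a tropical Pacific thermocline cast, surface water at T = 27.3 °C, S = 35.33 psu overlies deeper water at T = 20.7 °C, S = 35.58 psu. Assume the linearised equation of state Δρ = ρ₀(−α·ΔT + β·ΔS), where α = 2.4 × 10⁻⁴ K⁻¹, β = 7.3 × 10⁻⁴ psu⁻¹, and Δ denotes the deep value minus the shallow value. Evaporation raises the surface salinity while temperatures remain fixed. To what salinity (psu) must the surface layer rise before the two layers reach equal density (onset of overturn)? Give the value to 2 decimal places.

37.75 psu

Neutral buoyancy requires −α(T_deep − T_surf) + β(S_deep − S_surf′) = 0.
S_surf′ = S_deep − (α/β)·ΔT = 35.58 − (2.4 × 10⁻⁴/7.3 × 10⁻⁴)·(-6.6) = 37.7499 psu.
Increase required: 37.7499 − 35.33 = 2.4199 psu.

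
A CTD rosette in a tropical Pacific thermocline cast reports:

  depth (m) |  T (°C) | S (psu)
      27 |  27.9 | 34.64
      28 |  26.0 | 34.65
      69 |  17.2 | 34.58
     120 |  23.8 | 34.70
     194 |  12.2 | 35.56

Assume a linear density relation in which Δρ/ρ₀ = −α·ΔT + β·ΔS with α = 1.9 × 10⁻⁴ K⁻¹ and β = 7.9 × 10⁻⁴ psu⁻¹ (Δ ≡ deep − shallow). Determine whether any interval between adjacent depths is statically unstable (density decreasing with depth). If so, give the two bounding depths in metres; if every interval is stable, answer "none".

Evaluate Δρ/ρ₀ = −αΔT + βΔS across each adjacent pair:
  27–28 m: −αΔT+βΔS = −(1.9 × 10⁻⁴)(-1.9)+(7.9 × 10⁻⁴)(+0.01) = 3.7 × 10⁻⁴ → stable
  28–69 m: −αΔT+βΔS = −(1.9 × 10⁻⁴)(-8.8)+(7.9 × 10⁻⁴)(-0.07) = 1.6 × 10⁻³ → stable
  69–120 m: −αΔT+βΔS = −(1.9 × 10⁻⁴)(+6.6)+(7.9 × 10⁻⁴)(+0.12) = -1.2 × 10⁻³ → UNSTABLE
  120–194 m: −αΔT+βΔS = −(1.9 × 10⁻⁴)(-11.6)+(7.9 × 10⁻⁴)(+0.86) = 2.9 × 10⁻³ → stable
The 69–120 m interval has Δρ < 0: lighter water underlies denser water.

69–120 m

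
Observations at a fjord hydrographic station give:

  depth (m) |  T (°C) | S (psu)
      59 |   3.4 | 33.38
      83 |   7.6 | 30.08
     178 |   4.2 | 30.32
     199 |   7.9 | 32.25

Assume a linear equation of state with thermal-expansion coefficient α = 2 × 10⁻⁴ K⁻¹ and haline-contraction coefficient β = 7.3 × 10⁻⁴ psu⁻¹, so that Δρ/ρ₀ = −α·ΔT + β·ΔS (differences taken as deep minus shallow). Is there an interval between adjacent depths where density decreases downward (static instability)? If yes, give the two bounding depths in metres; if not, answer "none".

Evaluate Δρ/ρ₀ = −αΔT + βΔS across each adjacent pair:
  59–83 m: −αΔT+βΔS = −(2 × 10⁻⁴)(+4.2)+(7.3 × 10⁻⁴)(-3.30) = -3.2 × 10⁻³ → UNSTABLE
  83–178 m: −αΔT+βΔS = −(2 × 10⁻⁴)(-3.4)+(7.3 × 10⁻⁴)(+0.24) = 8.6 × 10⁻⁴ → stable
  178–199 m: −αΔT+βΔS = −(2 × 10⁻⁴)(+3.7)+(7.3 × 10⁻⁴)(+1.93) = 6.7 × 10⁻⁴ → stable
The 59–83 m interval has Δρ < 0: lighter water underlies denser water.

59–83 m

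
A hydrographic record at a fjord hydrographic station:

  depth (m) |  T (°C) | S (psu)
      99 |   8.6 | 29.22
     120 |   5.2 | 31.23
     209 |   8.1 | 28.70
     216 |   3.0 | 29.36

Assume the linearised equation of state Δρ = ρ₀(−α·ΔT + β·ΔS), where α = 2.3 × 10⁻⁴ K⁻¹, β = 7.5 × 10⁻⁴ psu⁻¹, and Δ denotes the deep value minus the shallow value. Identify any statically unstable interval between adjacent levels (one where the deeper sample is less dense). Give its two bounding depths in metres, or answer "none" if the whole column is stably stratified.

Evaluate Δρ/ρ₀ = −αΔT + βΔS across each adjacent pair:
  99–120 m: −αΔT+βΔS = −(2.3 × 10⁻⁴)(-3.4)+(7.5 × 10⁻⁴)(+2.01) = 2.3 × 10⁻³ → stable
  120–209 m: −αΔT+βΔS = −(2.3 × 10⁻⁴)(+2.9)+(7.5 × 10⁻⁴)(-2.53) = -2.6 × 10⁻³ → UNSTABLE
  209–216 m: −αΔT+βΔS = −(2.3 × 10⁻⁴)(-5.1)+(7.5 × 10⁻⁴)(+0.66) = 1.7 × 10⁻³ → stable
The 120–209 m interval has Δρ < 0: lighter water underlies denser water.

120–209 m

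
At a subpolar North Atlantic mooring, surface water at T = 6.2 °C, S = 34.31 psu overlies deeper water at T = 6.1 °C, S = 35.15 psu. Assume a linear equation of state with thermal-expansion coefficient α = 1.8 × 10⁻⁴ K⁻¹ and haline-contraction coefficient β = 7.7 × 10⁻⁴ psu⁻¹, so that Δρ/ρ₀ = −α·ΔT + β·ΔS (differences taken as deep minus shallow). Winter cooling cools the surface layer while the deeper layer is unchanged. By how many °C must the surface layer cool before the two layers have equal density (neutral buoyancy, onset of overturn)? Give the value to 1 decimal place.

3.7 °C

Neutral buoyancy requires Δρ = 0, i.e. −α(T_deep − T_surf′) + β(S_deep − S_surf) = 0.
T_surf′ = T_deep − (β/α)·ΔS = 6.1 − (7.7 × 10⁻⁴/1.8 × 10⁻⁴)·(+0.84) = 2.507 °C.
Cooling required: 6.2 − (2.507) = 3.693 °C.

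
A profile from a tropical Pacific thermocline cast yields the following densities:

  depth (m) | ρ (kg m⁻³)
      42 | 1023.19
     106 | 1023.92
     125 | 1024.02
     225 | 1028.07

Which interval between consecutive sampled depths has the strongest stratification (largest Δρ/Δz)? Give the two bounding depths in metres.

125–225 m

Compute the density gradient over each adjacent pair:
  42–106 m: Δρ/Δz = 0.73/64 = 0.011 kg m⁻⁴
  106–125 m: Δρ/Δz = 0.10/19 = 5.3 × 10⁻³ kg m⁻⁴
  125–225 m: Δρ/Δz = 4.05/100 = 0.041 kg m⁻⁴
The largest gradient is in the 125–225 m interval — the pycnocline.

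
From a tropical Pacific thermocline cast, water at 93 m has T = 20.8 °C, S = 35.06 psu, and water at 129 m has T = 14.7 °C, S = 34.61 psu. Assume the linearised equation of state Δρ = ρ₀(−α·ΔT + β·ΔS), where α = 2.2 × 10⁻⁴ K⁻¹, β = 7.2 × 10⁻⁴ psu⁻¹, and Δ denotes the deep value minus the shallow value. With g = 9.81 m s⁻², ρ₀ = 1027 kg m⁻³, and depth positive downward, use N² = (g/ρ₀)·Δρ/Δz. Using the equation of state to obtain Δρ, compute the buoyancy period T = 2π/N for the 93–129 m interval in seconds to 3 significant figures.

ΔT = -6.1 K, ΔS = -0.45 psu (deep − shallow).
Δρ/ρ₀ = −αΔT + βΔS = 1.342 × 10⁻³ − 3.24 × 10⁻⁴ = 1.018 × 10⁻³, so Δρ ≈ 1.045 kg m⁻³.
N² = (g/ρ₀)·Δρ/Δz = g·(Δρ/ρ₀)/Δz = 9.81 × 1.018 × 10⁻³ / 36 = 2.7740 × 10⁻⁴ s⁻².
N = √(2.7740 × 10⁻⁴) = 0.016655 rad s⁻¹ → T = 2π/N = 377.26 s ≈ 377 s.

377 s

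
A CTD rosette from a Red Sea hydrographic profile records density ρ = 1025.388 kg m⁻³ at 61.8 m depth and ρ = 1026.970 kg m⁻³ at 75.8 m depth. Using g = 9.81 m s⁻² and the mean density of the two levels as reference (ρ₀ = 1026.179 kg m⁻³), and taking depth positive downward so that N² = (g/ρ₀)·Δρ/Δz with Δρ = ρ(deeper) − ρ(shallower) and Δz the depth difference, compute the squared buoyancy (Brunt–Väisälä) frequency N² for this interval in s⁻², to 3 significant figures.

Δρ = 1026.970 − 1025.388 = 1.582 kg m⁻³ over Δz = 75.8 − 61.8 = 14 m.
N² = (9.81/1026.179) × (1.582/14) = 1.0803 × 10⁻³ s⁻² ≈ 1.08 × 10⁻³ s⁻².

1.08 × 10⁻³ s⁻²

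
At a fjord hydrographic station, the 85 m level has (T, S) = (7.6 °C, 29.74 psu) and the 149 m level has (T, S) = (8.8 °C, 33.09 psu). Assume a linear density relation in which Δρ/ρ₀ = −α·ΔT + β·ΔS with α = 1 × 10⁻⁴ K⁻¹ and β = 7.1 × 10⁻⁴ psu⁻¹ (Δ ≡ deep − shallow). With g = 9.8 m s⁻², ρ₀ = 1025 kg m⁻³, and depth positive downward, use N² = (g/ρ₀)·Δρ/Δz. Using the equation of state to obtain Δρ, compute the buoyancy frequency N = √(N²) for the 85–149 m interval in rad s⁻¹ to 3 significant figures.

ΔT = +1.2 K, ΔS = +3.35 psu (deep − shallow).
Δρ/ρ₀ = −αΔT + βΔS = -1.20 × 10⁻⁴ + 2.3785 × 10⁻³ = 2.2585 × 10⁻³, so Δρ ≈ 2.315 kg m⁻³.
N² = (g/ρ₀)·Δρ/Δz = g·(Δρ/ρ₀)/Δz = 9.8 × 2.2585 × 10⁻³ / 64 = 3.4583 × 10⁻⁴ s⁻².
N = √(3.4583 × 10⁻⁴) = 0.018597 rad s⁻¹ ≈ 0.0186 rad s⁻¹.

0.0186 rad s⁻¹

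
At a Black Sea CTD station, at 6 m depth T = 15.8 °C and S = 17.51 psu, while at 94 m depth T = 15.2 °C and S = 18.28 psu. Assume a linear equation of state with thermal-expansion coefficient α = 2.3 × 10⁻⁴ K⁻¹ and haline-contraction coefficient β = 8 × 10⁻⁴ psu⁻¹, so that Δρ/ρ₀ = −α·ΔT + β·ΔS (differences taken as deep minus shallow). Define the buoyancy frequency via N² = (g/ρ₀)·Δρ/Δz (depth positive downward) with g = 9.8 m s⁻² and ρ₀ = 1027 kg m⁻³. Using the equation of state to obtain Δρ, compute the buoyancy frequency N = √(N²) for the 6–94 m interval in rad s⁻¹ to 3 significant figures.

ΔT = -0.6 K, ΔS = +0.77 psu (deep − shallow).
Δρ/ρ₀ = −αΔT + βΔS = 1.38 × 10⁻⁴ + 6.16 × 10⁻⁴ = 7.54 × 10⁻⁴, so Δρ ≈ 0.7744 kg m⁻³.
N² = (g/ρ₀)·Δρ/Δz = g·(Δρ/ρ₀)/Δz = 9.8 × 7.54 × 10⁻⁴ / 88 = 8.3968 × 10⁻⁵ s⁻².
N = √(8.3968 × 10⁻⁵) = 9.1634 × 10⁻³ rad s⁻¹ ≈ 9.16 × 10⁻³ rad s⁻¹.

9.16 × 10⁻³ rad s⁻¹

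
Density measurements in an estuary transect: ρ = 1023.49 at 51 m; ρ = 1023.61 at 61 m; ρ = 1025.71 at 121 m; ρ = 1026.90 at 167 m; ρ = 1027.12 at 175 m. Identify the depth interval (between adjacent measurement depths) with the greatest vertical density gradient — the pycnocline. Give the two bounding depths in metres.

Compute the density gradient over each adjacent pair:
  51–61 m: Δρ/Δz = 0.12/10 = 0.012 kg m⁻⁴
  61–121 m: Δρ/Δz = 2.10/60 = 0.035 kg m⁻⁴
  121–167 m: Δρ/Δz = 1.19/46 = 0.026 kg m⁻⁴
  167–175 m: Δρ/Δz = 0.22/8 = 0.028 kg m⁻⁴
The largest gradient is in the 61–121 m interval — the pycnocline.

61–121 m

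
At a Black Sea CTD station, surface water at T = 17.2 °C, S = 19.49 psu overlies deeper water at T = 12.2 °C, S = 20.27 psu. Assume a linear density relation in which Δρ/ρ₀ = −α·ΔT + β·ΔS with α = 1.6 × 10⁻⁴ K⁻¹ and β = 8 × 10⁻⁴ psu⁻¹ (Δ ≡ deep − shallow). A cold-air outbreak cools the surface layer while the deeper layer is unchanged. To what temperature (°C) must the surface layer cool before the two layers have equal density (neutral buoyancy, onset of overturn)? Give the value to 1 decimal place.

Neutral buoyancy requires Δρ = 0, i.e. −α(T_deep − T_surf′) + β(S_deep − S_surf) = 0.
T_surf′ = T_deep − (β/α)·ΔS = 12.2 − (8 × 10⁻⁴/1.6 × 10⁻⁴)·(+0.78) = 8.300 °C.
Cooling required: 17.2 − (8.300) = 8.900 °C.

8.3 °C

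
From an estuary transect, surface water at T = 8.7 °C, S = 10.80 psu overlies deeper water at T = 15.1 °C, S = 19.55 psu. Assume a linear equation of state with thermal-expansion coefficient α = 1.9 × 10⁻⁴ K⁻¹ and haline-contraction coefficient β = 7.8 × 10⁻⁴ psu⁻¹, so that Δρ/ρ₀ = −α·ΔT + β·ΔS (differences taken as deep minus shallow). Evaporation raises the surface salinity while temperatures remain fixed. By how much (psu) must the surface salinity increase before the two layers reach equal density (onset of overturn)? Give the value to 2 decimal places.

7.19 psu

Neutral buoyancy requires −α(T_deep − T_surf) + β(S_deep − S_surf′) = 0.
S_surf′ = S_deep − (α/β)·ΔT = 19.55 − (1.9 × 10⁻⁴/7.8 × 10⁻⁴)·(+6.4) = 17.9910 psu.
Increase required: 17.9910 − 10.80 = 7.1910 psu.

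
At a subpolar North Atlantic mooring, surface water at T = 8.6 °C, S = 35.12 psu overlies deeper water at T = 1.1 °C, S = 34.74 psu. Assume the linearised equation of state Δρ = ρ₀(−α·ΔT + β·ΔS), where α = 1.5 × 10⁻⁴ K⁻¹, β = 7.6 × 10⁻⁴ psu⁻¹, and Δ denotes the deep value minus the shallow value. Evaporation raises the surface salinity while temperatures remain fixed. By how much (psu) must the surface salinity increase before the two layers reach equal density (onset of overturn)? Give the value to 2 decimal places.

Neutral buoyancy requires −α(T_deep − T_surf) + β(S_deep − S_surf′) = 0.
S_surf′ = S_deep − (α/β)·ΔT = 34.74 − (1.5 × 10⁻⁴/7.6 × 10⁻⁴)·(-7.5) = 36.2203 psu.
Increase required: 36.2203 − 35.12 = 1.1003 psu.

1.10 psu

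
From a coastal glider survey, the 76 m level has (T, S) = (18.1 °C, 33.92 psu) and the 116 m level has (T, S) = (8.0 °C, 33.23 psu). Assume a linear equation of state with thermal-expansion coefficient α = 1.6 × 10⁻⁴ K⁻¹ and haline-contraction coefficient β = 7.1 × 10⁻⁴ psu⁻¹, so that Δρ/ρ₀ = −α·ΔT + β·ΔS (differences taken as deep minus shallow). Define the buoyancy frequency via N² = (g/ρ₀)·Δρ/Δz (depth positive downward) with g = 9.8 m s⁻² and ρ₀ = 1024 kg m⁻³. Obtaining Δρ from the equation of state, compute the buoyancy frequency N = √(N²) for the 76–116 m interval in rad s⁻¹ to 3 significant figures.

ΔT = -10.1 K, ΔS = -0.69 psu (deep − shallow).
Δρ/ρ₀ = −αΔT + βΔS = 1.616 × 10⁻³ − 4.899 × 10⁻⁴ = 1.1261 × 10⁻³, so Δρ ≈ 1.153 kg m⁻³.
N² = (g/ρ₀)·Δρ/Δz = g·(Δρ/ρ₀)/Δz = 9.8 × 1.1261 × 10⁻³ / 40 = 2.7589 × 10⁻⁴ s⁻².
N = √(2.7589 × 10⁻⁴) = 0.016610 rad s⁻¹ ≈ 0.0166 rad s⁻¹.

0.0166 rad s⁻¹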